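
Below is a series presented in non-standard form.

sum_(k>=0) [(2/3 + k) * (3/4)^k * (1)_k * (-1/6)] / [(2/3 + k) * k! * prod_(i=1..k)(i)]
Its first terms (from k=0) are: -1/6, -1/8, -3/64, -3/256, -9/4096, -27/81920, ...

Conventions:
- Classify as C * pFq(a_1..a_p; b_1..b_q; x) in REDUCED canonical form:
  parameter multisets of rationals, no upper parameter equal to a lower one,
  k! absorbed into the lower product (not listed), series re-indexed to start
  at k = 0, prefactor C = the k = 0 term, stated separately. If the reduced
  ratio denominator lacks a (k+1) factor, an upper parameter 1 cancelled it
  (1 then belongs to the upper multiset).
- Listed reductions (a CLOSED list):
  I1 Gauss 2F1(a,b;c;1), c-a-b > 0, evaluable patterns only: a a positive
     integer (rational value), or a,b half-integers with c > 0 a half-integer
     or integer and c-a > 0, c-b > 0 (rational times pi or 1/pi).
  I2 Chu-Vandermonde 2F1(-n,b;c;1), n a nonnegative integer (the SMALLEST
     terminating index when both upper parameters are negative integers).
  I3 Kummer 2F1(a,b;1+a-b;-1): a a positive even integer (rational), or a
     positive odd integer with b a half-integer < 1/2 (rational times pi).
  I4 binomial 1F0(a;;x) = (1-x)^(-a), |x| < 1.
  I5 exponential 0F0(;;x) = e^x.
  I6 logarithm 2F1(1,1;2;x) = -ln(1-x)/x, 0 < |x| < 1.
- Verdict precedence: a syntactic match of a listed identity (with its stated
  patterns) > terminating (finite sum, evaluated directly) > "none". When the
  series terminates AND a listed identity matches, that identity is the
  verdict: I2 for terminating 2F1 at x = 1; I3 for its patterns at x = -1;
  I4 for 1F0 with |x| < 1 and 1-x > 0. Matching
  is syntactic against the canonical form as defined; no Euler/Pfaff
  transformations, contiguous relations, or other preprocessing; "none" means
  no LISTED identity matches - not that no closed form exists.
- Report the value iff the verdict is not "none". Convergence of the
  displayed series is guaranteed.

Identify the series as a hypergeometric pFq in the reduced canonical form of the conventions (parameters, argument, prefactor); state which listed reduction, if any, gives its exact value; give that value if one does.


At argument 3/4: a 0F0 with upper {-}, lower {-}, scaled by C = -1/6. Verdict: the exponential series (I5) matches (the 0F0 exponential series at x = 3/4). Value: (-1/6) * e^(3/4).

Key observation: t_0 = -1/6 here, and the parameter 1 appears in both the upper and lower lists and cancels (alongside the other common factor).
Term ratio: r(k) = (3/4) * 1 / [(k+1)] - poly over poly, x = (3/4) from leading terms; C = -1/6 at k = 0.


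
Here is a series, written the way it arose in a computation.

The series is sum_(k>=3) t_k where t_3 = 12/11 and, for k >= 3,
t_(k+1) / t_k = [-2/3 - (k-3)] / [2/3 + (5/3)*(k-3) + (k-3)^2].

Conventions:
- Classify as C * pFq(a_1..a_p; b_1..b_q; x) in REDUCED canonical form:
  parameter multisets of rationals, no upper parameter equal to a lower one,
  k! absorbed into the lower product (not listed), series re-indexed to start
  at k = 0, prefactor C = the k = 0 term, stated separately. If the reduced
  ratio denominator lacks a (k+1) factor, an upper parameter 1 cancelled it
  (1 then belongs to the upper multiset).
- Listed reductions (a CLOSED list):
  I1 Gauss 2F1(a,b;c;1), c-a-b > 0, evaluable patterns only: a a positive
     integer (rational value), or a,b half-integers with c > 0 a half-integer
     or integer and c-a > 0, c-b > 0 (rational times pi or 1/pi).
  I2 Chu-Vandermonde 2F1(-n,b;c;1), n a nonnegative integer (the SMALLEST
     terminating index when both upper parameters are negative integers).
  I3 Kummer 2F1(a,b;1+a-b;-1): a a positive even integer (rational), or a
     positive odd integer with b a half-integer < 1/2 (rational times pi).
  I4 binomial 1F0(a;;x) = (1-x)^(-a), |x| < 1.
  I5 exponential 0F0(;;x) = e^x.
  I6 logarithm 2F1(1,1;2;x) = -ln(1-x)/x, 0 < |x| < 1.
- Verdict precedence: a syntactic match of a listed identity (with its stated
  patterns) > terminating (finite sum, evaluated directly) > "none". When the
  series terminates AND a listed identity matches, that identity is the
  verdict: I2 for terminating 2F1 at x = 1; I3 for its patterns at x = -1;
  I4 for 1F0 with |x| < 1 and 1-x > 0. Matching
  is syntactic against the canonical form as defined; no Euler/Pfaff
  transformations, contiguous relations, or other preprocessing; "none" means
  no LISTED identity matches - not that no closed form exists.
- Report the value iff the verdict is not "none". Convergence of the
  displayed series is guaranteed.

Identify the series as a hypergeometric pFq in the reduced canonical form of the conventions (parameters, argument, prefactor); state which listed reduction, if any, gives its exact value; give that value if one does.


At argument -1: a 0F0 with upper {-}, lower {-}, scaled by C = 12/11. Verdict at x = -1: exponential (I5) matches (the 0F0 exponential series at x = -1). Sum: (12/11) * e^(-1).

Key observation: from the first term 12/11: the expanded ratio factors over Q; C = 12/11, x = -1, roots give parameters.
Consecutive-term ratio: r(k) = (-1) * 1 / [(k+1)] - rational in k. x = (-1); t_0 = 12/11; negate the roots.


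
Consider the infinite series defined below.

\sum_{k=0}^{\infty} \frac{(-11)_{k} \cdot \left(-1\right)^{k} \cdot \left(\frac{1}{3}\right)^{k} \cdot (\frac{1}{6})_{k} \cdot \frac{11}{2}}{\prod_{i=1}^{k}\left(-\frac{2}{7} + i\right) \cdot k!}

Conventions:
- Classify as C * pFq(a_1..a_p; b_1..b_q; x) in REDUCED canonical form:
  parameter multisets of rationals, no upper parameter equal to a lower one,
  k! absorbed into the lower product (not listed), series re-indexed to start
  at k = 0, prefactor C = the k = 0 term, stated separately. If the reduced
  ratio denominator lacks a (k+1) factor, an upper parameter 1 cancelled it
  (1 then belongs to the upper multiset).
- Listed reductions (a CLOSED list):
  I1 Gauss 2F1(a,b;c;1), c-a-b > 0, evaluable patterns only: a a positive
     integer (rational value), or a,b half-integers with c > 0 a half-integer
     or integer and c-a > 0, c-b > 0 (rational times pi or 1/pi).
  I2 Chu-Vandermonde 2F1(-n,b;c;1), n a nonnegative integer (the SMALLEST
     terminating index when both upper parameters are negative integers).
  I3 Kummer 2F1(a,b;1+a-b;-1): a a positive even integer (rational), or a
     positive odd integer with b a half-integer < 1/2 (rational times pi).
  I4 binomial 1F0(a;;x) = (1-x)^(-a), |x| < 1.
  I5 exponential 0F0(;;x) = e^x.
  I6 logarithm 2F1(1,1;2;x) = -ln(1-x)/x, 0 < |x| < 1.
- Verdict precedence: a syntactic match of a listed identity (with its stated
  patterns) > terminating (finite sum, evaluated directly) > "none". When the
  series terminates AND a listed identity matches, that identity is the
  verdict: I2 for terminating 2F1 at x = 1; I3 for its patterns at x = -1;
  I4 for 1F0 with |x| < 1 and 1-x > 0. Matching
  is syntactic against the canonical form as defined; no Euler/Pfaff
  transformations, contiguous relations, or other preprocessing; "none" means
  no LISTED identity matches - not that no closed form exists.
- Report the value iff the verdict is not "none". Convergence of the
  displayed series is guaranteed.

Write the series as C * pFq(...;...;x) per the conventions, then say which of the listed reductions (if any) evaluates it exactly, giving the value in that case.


x = -\frac{1}{3} here; the reduced form reads 2F1, upper {-11, \frac{1}{6}}, lower {\frac{5}{7}}, C = \frac{11}{2}. Verdict: terminating (-11 upstairs). 12 nonzero terms in all; added directly. Value: \frac{1048581404111843175969582583}{44427845853321970373885952}.

The tell: from the first term \frac{11}{2}: the lower running product (prefactor 11/2) is a rising factorial.
Adjacent-term ratio: r(k) = -\frac{1}{3} * (k-11) (k+\frac{1}{6}) / [(k+\frac{5}{7}) (k+1)] - rational in k, leading ratio -\frac{1}{3}; with t_0 = \frac{11}{2}, classification follows.


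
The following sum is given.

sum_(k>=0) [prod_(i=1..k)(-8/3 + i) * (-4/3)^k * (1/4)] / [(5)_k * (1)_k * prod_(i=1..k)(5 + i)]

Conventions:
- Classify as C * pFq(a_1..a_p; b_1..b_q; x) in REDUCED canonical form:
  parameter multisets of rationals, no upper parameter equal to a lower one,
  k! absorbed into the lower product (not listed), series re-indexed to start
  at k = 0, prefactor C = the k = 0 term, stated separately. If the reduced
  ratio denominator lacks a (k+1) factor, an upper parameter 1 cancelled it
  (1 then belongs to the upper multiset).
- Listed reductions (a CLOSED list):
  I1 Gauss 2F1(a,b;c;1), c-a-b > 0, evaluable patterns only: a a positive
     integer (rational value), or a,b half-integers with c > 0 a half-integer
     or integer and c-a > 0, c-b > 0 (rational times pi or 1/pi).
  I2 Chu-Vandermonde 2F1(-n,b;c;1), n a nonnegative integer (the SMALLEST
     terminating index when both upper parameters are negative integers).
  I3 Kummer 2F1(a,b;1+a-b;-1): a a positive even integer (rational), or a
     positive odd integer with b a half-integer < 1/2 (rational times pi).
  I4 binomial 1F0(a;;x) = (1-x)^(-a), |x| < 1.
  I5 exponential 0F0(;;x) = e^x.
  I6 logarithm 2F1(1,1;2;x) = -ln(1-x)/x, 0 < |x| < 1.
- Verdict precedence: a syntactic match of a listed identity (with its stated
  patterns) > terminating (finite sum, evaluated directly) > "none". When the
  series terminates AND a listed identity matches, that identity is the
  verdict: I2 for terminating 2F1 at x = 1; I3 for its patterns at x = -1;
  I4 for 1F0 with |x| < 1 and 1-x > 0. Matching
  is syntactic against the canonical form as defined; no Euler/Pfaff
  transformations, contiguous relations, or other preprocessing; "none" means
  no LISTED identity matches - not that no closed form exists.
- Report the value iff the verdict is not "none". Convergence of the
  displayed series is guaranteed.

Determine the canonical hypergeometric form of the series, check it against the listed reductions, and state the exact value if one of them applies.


Key observation: with t_0 = 1/4, the lower running product (C = 1/4, x = -4/3) is a rising factorial.
Consecutive-term ratio: r(k) = (-4/3) * (k-5/3) / [(k+5) (k+6) (k+1)] - rational in k, leading ratio (-4/3); with t_0 = 1/4, classification follows.

Reduced: x = -4/3, 1F2, upper = {-5/3}, lower = {5, 6}, C = 1/4. Verdict: none (x = -4/3): each listed identity misses the multisets {-5/3} ; {5, 6}.


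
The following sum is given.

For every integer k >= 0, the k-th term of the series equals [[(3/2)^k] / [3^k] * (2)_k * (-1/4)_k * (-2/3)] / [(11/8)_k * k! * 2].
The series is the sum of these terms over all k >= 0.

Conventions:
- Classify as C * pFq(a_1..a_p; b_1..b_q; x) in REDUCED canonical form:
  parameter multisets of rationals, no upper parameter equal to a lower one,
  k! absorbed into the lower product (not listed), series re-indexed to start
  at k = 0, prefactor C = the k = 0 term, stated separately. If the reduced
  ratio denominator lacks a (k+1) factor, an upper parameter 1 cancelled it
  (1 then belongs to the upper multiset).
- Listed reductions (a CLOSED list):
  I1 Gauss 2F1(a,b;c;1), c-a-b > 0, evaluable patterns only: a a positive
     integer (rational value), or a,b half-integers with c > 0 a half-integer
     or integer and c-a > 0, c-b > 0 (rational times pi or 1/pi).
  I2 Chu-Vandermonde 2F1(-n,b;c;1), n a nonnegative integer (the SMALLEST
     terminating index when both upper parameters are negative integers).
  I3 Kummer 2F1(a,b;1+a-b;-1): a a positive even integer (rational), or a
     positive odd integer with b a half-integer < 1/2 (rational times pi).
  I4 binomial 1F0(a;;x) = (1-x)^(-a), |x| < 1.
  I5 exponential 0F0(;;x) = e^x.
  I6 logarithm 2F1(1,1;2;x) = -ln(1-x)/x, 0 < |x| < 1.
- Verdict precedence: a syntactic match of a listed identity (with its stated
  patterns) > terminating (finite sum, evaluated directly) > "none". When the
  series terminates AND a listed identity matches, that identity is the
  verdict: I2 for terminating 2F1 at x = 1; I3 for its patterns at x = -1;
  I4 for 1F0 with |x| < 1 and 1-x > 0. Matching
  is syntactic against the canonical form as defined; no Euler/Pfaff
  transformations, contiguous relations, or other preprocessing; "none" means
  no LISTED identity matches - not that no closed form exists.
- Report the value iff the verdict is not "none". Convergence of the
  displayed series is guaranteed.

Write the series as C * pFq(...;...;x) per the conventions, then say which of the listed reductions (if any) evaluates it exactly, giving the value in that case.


With C = -1/3: the canonical form is 2F1(-1/4, 2; 11/8; 1/2). Verdict: none. A 2F1 with upper {-1/4, 2} fits none of I1-I6 at x = 1/2; the sum runs forever.

The tell: from the first term -1/3: the two k-th powers (C = -1/3, x = 1/2) combine into one argument.
Consecutive-term ratio: r(k) = (1/2) * (k-1/4) (k+2) / [(k+11/8) (k+1)] - rational in k. x = (1/2); t_0 = -1/3; negate the roots.


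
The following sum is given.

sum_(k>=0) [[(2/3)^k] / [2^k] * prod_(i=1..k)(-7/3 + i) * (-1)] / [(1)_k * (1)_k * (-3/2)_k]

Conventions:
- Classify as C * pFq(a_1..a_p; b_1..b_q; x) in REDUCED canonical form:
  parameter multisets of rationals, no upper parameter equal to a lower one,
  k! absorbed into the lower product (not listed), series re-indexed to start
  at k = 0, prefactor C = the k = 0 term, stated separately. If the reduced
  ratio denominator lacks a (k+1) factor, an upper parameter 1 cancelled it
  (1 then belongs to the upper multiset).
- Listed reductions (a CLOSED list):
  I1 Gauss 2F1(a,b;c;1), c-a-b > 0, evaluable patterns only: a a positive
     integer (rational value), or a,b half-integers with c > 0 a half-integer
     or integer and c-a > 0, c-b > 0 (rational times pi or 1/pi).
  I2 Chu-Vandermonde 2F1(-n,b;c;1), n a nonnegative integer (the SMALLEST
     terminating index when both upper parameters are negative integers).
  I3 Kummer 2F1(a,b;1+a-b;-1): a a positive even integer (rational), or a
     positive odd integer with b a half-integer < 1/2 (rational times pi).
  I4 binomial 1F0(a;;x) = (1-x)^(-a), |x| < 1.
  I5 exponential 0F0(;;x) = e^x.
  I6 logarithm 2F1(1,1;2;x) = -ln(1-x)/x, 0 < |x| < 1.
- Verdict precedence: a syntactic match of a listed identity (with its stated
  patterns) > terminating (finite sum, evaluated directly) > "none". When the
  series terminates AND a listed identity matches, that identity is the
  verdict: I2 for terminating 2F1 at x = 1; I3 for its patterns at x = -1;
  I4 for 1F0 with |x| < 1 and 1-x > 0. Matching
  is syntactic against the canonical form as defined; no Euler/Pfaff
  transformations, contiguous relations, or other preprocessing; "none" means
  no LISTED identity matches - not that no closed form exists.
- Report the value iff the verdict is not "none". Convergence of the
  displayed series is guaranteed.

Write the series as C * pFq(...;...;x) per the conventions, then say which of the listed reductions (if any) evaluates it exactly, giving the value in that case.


With C = -1: the canonical form is 1F2(-4/3; -3/2, 1; 1/3). Verdict: none (x = 1/3): each listed identity misses the multisets {-4/3} ; {-3/2, 1}.

First insight: with t_0 = -1, the running product (C = -1, x = 1/3) telescopes to a rising factorial.
Consecutive-term ratio: r(k) = (1/3) * (k-4/3) / [(k-3/2) (k+1) (k+1)] - poly over poly, x = (1/3) from leading terms; C = -1 at k = 0.


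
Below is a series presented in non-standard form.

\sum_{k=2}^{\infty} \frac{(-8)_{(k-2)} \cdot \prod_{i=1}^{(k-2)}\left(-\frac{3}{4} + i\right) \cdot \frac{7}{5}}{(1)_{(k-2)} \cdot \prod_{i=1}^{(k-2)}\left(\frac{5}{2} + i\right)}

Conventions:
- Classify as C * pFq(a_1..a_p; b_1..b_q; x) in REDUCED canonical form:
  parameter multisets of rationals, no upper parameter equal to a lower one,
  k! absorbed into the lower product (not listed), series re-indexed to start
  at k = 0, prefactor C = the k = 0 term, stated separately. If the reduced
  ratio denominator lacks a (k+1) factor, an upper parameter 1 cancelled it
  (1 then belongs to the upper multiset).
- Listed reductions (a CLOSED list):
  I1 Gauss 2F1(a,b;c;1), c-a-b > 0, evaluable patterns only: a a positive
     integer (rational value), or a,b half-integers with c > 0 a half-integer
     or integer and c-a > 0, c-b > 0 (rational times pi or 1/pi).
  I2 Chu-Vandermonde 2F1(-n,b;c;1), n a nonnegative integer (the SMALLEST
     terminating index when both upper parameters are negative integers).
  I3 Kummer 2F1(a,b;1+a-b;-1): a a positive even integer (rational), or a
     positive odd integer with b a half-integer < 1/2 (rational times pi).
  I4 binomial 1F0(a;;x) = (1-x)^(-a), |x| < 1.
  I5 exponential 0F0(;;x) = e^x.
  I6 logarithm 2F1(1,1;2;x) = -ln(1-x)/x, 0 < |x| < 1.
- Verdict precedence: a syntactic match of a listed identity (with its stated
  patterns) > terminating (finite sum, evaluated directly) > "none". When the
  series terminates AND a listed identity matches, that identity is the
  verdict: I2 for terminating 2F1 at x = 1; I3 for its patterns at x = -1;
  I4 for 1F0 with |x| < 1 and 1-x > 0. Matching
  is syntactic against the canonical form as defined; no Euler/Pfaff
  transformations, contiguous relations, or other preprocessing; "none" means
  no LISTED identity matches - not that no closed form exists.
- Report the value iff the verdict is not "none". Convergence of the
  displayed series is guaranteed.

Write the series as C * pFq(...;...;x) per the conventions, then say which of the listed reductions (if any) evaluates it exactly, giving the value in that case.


The series (x = 1) is 2F1: upper {-8, \frac{1}{4}}, lower {\frac{7}{2}}, prefactor \frac{7}{5}. Verdict: the Chu-Vandermonde identity I2 applies (terminating 2F1 at x = 1 with n = 8, b = 1/4, c = \frac{7}{2}). Hence: \frac{43993}{43776}.

Key observation: x = 1 and the lower running product (C = 7/5) is a rising factorial.
Step ratio: r(k) = 1 * (k-8) (k+\frac{1}{4}) / [(k+\frac{7}{2}) (k+1)] ; factor over Q: parameters, x = 1, and C = \frac{7}{5}.


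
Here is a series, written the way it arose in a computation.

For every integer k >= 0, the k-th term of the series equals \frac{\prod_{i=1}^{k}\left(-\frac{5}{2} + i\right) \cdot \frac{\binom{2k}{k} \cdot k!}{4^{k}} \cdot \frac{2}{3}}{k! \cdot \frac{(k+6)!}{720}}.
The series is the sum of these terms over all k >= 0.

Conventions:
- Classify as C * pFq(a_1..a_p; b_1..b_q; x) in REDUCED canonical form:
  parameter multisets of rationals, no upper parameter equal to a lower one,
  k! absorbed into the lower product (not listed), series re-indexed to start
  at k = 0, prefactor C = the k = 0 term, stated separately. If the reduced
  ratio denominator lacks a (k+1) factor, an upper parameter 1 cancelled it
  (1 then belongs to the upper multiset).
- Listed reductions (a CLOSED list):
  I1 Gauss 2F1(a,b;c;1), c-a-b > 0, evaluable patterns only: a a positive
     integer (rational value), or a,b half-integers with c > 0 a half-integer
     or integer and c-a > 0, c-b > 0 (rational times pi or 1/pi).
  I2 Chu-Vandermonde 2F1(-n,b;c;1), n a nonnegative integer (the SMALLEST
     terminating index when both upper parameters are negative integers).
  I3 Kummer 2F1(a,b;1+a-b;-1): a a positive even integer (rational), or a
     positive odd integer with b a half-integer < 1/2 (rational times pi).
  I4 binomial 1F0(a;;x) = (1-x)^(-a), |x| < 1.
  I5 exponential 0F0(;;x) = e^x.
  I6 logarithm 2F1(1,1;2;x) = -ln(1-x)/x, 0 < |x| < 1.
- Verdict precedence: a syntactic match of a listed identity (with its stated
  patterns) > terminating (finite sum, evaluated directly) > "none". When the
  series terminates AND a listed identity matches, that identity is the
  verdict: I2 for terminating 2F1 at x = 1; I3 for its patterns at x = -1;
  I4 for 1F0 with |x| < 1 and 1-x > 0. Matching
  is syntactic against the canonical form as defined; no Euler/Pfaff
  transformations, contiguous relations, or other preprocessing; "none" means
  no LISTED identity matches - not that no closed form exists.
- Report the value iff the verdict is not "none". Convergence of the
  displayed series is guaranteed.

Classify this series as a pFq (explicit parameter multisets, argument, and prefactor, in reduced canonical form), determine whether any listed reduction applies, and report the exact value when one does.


Prefactor \frac{2}{3}, argument 1: 2F1 with upper {-\frac{3}{2}, \frac{1}{2}} over lower {7}. Verdict at x = 1: Gauss (I1, half-integer pattern) matches (x = 1; upper {-\frac{3}{2}, \frac{1}{2}} half-integers, c = 7 in the evaluable pattern). Sum: \frac{8388608}{4459455} / \pi.

First insight: with t_0 = \frac{2}{3}, the denominator's factorial ratio (C = 2/3) is a lower Pochhammer.
Consecutive-term ratio: r(k) = 1 * (k-\frac{3}{2}) (k+\frac{1}{2}) / [(k+7) (k+1)] ; factor over Q: parameters, x = 1, and C = \frac{2}{3}.


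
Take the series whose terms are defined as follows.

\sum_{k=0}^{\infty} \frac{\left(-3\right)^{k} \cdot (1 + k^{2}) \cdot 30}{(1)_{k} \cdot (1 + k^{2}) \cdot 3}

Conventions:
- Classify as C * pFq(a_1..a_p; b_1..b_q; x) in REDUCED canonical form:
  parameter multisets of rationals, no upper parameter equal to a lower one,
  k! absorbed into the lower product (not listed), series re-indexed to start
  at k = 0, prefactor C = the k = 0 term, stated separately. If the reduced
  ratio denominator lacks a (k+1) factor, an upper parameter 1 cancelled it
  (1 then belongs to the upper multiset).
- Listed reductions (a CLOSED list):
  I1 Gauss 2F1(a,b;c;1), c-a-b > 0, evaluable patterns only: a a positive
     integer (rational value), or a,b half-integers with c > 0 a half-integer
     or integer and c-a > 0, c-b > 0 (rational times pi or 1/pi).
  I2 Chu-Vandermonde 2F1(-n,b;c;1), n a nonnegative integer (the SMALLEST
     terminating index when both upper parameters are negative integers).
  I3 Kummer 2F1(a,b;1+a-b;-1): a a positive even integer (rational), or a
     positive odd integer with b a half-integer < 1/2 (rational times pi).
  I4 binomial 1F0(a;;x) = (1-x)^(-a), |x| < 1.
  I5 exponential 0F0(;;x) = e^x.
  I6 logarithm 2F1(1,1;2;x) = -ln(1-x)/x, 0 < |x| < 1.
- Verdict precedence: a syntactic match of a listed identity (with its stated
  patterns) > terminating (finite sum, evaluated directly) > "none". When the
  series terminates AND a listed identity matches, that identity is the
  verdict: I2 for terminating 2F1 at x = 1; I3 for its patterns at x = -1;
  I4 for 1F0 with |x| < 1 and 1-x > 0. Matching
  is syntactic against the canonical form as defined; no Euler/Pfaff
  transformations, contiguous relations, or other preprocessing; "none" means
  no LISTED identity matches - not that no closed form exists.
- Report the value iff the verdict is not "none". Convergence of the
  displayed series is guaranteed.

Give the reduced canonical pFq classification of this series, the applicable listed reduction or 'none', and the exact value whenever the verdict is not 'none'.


Prefactor 10, argument -3: 0F0 with upper {-} over lower {-}. Verdict at x = -3: the I5 exponential reduction matches (the 0F0 exponential series at x = -3). Its exact value is 10 \cdot e^{-3}.

Key step: x = -3 and (1)_k (prefactor 10) is k! itself.
Consecutive-term ratio: r(k) = -3 * 1 / [(k+1)] ; factor over Q: parameters, x = -3, and C = 10.


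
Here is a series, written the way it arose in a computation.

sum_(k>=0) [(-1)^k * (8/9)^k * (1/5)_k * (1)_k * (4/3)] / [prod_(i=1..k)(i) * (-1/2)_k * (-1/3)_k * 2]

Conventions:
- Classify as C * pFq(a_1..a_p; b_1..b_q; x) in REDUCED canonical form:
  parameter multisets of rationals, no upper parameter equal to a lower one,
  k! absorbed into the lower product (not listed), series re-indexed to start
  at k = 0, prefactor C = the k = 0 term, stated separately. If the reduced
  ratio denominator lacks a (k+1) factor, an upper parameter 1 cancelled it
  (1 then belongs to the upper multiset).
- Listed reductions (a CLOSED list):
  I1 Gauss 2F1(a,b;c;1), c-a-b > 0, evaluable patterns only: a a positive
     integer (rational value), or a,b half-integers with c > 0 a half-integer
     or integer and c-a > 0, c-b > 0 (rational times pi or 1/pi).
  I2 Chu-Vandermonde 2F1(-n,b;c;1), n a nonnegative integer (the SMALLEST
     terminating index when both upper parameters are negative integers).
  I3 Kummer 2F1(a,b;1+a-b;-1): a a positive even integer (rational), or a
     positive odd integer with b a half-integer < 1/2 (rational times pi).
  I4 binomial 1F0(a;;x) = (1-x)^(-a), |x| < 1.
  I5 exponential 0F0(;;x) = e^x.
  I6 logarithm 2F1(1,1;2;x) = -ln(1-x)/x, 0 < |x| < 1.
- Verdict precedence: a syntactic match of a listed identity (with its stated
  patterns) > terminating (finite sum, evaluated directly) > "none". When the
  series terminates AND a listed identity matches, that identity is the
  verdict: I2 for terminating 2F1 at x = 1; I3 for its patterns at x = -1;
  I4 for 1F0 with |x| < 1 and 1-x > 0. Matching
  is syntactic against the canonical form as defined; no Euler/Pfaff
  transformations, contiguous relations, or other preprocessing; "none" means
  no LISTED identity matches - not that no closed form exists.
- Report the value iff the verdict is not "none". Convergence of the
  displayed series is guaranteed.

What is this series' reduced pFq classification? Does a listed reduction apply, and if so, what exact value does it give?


Structural cue: x = (-8/9) and the (-1)^k factor (C = 2/3, x = -8/9) folds into the argument's sign.
Term ratio: r(k) = (-8/9) * (k+1/5) (k+1) / [(k-1/2) (k-1/3) (k+1)] - rational in k. x = (-8/9); t_0 = 2/3; negate the roots.

This is 2/3 * 2F2(1/5, 1; -1/2, -1/3; -8/9) in reduced canonical form. Verdict: none. A 2F2 with upper {1/5, 1} fits none of I1-I6 at x = -8/9; the sum runs forever.


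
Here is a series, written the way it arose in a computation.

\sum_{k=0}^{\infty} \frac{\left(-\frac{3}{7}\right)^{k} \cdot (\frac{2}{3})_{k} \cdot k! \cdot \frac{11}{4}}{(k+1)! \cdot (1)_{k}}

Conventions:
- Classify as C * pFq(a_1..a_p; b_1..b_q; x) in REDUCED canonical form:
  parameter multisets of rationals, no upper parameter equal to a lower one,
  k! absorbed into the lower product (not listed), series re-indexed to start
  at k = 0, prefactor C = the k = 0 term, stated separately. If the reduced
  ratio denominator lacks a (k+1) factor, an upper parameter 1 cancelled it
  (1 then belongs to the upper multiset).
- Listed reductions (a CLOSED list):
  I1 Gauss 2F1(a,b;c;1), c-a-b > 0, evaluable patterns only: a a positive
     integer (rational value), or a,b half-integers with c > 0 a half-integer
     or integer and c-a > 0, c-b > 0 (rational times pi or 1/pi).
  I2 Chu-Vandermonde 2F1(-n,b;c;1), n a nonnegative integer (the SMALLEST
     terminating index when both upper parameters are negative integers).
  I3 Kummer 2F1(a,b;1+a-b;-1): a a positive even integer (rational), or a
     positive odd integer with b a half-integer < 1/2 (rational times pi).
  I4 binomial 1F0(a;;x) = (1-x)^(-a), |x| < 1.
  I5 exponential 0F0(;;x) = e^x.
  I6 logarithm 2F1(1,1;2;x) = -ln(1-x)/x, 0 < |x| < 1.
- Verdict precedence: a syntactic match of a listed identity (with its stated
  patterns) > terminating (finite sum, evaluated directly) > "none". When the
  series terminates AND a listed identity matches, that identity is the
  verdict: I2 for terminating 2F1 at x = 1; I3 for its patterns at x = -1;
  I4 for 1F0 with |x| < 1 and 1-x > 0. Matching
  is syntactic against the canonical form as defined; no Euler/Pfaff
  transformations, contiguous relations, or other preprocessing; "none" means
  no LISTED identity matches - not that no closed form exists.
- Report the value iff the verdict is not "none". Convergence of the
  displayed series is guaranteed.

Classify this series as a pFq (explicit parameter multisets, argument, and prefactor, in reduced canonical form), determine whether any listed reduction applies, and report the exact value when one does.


With C = \frac{11}{4}: the canonical form is 2F1(\frac{2}{3}, 1; 2; -\frac{3}{7}). Verdict: no listed reduction: x = -\frac{3}{7} and upper {\frac{2}{3}, 1} fail every I1-I6 pattern.

First insight: with t_0 = \frac{11}{4}, the denominator's factorial ratio (C = 11/4) is a lower Pochhammer.
Adjacent-term ratio: r(k) = -\frac{3}{7} * (k+\frac{2}{3}) (k+1) / [(k+2) (k+1)] - rational in k. x = -\frac{3}{7}; t_0 = \frac{11}{4}; negate the roots.


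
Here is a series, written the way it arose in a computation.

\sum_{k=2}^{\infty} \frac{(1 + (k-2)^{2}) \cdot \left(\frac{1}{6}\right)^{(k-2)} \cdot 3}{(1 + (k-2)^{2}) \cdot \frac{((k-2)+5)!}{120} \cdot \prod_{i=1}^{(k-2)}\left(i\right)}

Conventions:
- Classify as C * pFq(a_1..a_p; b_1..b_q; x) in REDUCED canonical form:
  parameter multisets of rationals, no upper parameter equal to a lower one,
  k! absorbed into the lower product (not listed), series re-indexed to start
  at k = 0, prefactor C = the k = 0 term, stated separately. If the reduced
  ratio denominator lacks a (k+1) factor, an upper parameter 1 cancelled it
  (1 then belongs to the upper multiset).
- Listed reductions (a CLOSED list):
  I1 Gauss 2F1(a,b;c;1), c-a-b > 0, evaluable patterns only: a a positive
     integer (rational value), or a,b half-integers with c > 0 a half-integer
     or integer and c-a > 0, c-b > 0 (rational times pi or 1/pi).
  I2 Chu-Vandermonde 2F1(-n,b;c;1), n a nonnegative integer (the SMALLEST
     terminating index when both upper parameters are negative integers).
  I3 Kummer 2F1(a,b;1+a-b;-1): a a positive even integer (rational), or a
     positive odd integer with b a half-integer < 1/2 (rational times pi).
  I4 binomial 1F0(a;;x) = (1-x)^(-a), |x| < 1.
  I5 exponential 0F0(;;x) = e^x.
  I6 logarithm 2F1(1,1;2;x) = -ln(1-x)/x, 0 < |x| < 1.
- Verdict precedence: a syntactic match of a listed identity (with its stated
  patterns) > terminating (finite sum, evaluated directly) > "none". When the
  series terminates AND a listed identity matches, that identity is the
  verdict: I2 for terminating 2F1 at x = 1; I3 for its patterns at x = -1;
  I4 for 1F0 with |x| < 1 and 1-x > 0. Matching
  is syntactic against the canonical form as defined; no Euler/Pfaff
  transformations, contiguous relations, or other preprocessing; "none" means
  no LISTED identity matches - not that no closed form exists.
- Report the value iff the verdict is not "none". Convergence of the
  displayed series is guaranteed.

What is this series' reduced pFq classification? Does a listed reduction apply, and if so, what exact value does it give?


Prefactor 3, argument \frac{1}{6}: 0F1 with upper {-} over lower {6}. Verdict: none (x = \frac{1}{6}): each listed identity misses the multisets {-} ; {6}.

First insight: t_0 being 3, striking the common factor k^2 + 1 reduces the term (C = 3, x = 1/6).
Adjacent-term ratio: r(k) = \frac{1}{6} * 1 / [(k+6) (k+1)] ; factor over Q: parameters, x = \frac{1}{6}, and C = 3.


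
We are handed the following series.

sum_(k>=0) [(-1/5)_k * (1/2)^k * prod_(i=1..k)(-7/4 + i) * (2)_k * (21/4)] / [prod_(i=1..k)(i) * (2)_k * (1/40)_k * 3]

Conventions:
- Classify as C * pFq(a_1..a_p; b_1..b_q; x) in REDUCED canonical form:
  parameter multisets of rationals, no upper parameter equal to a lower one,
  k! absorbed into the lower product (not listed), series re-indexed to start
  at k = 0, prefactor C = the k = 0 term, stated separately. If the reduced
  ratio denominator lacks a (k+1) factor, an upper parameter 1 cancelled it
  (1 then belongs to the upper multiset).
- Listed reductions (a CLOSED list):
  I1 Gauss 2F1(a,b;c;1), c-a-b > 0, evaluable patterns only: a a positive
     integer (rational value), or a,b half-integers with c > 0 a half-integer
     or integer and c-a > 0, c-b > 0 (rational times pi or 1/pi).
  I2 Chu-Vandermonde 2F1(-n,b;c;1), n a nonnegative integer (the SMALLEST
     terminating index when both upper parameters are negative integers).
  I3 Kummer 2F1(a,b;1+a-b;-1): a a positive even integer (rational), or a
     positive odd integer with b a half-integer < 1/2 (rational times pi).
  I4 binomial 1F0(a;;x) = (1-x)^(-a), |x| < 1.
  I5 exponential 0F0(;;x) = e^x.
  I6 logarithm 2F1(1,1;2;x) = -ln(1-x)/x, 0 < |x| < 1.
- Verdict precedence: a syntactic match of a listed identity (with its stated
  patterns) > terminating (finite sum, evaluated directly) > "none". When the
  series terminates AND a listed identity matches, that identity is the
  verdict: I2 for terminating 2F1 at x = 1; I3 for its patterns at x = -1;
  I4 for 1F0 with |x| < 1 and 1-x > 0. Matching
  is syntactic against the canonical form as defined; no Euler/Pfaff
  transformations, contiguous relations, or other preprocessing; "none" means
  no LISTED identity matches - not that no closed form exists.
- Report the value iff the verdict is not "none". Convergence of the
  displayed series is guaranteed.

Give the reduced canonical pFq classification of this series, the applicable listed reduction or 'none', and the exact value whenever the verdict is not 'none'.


Classification (C = 7/4): 2F1 with upper {-3/4, -1/5}, lower {1/40}, argument x = 1/2. Verdict: none. Every listed pattern misses the 2F1 form at 1/2, upper {-3/4, -1/5}.

First insight: t_0 being 7/4, the running product (C = 7/4, x = 1/2) telescopes to a rising factorial.
Ratio: r(k) = (1/2) * (k-3/4) (k-1/5) / [(k+1/40) (k+1)] - poly over poly, x = (1/2) from leading terms; C = 7/4 at k = 0.


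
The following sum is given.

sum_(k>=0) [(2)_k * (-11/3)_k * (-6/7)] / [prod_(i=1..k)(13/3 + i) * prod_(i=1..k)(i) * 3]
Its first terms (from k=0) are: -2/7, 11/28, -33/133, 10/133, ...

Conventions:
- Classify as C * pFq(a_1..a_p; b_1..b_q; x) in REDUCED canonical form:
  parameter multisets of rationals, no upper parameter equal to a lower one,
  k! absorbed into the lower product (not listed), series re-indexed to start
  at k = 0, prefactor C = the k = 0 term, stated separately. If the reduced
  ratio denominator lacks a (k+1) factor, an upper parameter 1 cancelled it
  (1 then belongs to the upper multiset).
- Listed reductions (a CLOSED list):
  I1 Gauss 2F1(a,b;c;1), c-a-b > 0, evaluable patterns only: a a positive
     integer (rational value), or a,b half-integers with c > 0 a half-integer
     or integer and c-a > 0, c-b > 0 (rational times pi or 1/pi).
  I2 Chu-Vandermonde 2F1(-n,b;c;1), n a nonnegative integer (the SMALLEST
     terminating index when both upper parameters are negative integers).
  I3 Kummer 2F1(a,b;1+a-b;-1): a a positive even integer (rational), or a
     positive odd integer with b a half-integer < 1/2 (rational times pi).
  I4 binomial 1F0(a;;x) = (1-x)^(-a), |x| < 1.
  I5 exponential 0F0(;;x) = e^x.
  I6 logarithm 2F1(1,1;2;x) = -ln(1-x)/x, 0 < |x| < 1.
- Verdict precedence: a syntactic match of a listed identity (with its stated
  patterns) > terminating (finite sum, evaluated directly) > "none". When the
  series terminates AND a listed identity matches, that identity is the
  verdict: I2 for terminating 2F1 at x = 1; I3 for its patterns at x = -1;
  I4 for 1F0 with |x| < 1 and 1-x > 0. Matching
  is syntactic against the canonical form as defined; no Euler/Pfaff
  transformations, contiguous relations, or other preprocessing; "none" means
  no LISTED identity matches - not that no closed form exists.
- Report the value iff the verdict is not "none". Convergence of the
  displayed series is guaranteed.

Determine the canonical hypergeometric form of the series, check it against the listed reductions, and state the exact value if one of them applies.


Reduced: x = 1, 2F1, upper = {-11/3, 2}, lower = {16/3}, C = -2/7. Verdict at x = 1: Gauss's theorem (I1) matches (x = 1: the Gamma ratio telescopes since c-a-b = 7 > 0 and a = 2 in Z>0). Exact value: -65/882.

Structural cue: from the first term -2/7: the constant factors (prefactor -2/7) combine into one prefactor.
Adjacent-term ratio: r(k) = 1 * (k-11/3) (k+2) / [(k+16/3) (k+1)] - rational; roots negated = parameters, x = 1, C = -2/7.


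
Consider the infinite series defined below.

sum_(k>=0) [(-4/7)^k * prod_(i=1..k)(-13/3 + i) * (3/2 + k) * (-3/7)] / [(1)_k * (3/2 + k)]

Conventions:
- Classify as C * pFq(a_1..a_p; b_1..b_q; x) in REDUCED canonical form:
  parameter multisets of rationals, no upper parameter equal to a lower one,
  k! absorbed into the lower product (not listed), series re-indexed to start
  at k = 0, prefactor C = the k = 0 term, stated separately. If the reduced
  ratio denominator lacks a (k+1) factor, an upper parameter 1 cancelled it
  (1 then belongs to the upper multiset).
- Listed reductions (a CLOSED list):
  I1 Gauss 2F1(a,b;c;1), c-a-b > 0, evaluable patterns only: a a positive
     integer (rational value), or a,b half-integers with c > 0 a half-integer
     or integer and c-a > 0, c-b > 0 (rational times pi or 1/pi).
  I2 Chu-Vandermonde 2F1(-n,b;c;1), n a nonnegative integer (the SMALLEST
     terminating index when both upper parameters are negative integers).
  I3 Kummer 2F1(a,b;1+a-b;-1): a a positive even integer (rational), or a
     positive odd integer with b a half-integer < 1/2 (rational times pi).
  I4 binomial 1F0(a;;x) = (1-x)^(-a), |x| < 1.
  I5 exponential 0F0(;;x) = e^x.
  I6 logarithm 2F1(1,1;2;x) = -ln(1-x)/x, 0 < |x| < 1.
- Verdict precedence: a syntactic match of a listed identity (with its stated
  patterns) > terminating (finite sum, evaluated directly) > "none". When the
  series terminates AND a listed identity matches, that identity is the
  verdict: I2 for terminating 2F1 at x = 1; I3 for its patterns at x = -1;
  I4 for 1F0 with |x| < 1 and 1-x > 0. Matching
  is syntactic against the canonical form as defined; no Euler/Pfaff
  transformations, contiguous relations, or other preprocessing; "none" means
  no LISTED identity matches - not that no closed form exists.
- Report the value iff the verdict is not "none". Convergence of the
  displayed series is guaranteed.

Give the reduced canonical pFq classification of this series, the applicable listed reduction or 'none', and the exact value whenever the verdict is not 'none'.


This is -3/7 * 1F0(-10/3; -; -4/7) in reduced canonical form. Verdict: the binomial series (I4) fires (the 1F0 binomial series: exponent 10/3, x = -4/7). Value: (-3/7) * (11/7)^(10/3).

First insight: t_0 = -3/7 here, and the running product (C = -3/7) telescopes to a rising factorial.
Consecutive-term ratio: r(k) = (-4/7) * (k-10/3) / [(k+1)] - rational in k, leading ratio (-4/7); with t_0 = -3/7, classification follows.


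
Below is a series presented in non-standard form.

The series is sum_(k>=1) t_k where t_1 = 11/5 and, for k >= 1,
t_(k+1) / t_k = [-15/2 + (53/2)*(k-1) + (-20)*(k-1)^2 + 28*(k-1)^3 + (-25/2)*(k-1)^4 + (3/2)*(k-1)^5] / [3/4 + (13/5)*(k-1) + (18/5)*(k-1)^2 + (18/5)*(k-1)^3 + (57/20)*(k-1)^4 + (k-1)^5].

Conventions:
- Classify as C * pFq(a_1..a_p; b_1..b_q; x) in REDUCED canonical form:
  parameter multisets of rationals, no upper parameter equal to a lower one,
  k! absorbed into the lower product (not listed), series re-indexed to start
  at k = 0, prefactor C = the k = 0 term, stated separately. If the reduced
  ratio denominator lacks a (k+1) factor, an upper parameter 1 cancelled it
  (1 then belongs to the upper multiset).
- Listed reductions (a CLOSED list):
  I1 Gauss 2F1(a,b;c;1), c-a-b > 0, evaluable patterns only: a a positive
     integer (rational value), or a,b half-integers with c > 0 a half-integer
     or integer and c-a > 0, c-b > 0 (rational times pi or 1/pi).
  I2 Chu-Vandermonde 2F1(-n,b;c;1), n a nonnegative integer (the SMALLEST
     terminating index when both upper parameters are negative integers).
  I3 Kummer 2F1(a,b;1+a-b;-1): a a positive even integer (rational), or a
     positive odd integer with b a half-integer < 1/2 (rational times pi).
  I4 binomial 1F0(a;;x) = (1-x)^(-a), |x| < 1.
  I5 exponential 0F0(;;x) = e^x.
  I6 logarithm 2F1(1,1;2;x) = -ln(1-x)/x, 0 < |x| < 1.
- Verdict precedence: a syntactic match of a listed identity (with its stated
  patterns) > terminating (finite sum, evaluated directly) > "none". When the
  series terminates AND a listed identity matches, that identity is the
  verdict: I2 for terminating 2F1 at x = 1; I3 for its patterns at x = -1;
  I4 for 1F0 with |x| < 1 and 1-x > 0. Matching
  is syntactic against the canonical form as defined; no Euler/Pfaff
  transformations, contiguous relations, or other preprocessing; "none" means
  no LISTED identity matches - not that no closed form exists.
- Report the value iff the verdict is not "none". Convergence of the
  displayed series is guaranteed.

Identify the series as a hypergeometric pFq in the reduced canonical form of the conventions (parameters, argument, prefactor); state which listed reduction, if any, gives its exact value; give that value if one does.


Canonical form: C = 11/5 times 3F2 with upper {-5, -3, -1/3}, lower {3/5, 5/4}, x = 3/2. Verdict: terminating - the sum ends at index 3 because -3 is a negative integer; exact evaluation follows. Exact value: -130493/2535.

Key observation: x = (3/2) and cancel k^2 + 1 from the displayed ratio first; then C = 11/5, x = 3/2.
Adjacent-term ratio: r(k) = (3/2) * (k-5) (k-3) (k-1/3) / [(k+3/5) (k+5/4) (k+1)] - rational; roots negated = parameters, x = (3/2), C = 11/5.
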